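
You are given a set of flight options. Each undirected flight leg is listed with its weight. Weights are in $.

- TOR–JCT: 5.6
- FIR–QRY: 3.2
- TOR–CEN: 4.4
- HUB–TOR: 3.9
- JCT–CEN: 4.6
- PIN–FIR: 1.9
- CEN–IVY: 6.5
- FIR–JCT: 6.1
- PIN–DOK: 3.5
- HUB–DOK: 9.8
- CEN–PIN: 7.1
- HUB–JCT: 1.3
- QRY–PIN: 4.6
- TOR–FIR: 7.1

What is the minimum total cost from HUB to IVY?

Candidate routes:
HUB - JCT - TOR - CEN - IVY: 1.3+5.6+4.4+6.5 = 17.8
HUB - TOR - CEN - IVY: 3.9+4.4+6.5 = 14.8
HUB - JCT - CEN - IVY: 1.3+4.6+6.5 = 12.4
Cheapest is HUB - JCT - CEN - IVY at $12.4.

$12.4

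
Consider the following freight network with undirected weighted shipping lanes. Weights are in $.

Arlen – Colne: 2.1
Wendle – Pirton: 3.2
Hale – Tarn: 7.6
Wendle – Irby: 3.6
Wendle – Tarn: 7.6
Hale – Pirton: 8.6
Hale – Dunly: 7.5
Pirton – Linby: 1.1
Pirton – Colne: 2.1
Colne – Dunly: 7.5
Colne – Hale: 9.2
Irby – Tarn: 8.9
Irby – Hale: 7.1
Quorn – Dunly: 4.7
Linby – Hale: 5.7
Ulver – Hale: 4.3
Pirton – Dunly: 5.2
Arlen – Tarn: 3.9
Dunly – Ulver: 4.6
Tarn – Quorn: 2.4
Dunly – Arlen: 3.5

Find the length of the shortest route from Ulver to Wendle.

$13

Shortest distances from Ulver:
Ulver: 0
Hale: 4.3  (via Ulver)
Dunly: 4.6  (via Ulver)
Arlen: 8.1  (via Dunly)
Quorn: 9.3  (via Dunly)
Pirton: 9.8  (via Dunly)
Linby: 10  (via Hale)
Colne: 10.2  (via Arlen)
Irby: 11.4  (via Hale)
Tarn: 11.7  (via Quorn)
Wendle: 13  (via Pirton)
Shortest route: Ulver → Dunly → Pirton → Wendle = $13.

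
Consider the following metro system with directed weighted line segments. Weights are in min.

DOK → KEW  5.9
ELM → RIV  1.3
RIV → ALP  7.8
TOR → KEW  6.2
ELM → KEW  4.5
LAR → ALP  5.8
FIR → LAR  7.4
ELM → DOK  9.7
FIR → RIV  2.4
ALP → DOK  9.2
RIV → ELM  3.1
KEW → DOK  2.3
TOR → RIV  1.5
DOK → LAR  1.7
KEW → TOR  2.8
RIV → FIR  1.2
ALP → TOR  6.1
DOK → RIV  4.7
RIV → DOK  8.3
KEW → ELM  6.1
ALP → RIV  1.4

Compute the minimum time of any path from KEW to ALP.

9.8 min

Shortest distances from KEW:
KEW: 0
DOK: 2.3  (via KEW)
TOR: 2.8  (via KEW)
LAR: 4  (via DOK)
RIV: 4.3  (via TOR)
FIR: 5.5  (via RIV)
ELM: 6.1  (via KEW)
ALP: 9.8  (via LAR)
Shortest route: KEW → DOK → LAR → ALP = 9.8 min.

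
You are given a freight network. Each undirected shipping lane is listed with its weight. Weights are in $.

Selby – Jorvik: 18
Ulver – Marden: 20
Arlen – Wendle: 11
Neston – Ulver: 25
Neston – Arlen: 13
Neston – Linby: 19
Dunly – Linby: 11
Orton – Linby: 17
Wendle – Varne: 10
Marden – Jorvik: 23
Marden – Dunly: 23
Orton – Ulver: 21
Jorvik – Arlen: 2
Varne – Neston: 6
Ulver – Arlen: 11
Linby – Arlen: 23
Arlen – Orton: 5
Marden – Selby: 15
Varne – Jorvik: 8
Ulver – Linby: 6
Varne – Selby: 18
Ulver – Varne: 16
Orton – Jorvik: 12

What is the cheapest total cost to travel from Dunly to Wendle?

$39

Candidate routes:
Dunly–Linby–Ulver–Varne–Wendle: 11+6+16+10 = 43
Dunly–Linby–Ulver–Arlen–Wendle: 11+6+11+11 = 39
Dunly–Linby–Arlen–Wendle: 11+23+11 = 45
Dunly–Linby–Orton–Arlen–Wendle: 11+17+5+11 = 44
Cheapest is Dunly–Linby–Ulver–Arlen–Wendle at $39.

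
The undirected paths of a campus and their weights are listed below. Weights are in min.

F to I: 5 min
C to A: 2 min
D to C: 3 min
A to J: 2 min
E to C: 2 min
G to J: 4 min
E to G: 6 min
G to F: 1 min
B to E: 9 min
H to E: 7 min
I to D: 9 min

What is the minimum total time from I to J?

10 min

Shortest distances from I:
I: 0
F: 5  (via I)
G: 6  (via F)
D: 9  (via I)
J: 10  (via G)
Shortest route: I → F → G → J = 10 min.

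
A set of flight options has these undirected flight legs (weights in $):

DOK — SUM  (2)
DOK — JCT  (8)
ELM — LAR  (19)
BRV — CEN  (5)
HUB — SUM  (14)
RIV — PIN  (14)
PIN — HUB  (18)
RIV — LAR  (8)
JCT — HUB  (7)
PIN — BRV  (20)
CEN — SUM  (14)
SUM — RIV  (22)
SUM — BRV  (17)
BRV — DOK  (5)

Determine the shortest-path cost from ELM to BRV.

Compare a few routes:
ELM → LAR → RIV → SUM → DOK → BRV: 19+8+22+2+5 = 56
ELM → LAR → RIV → PIN → BRV: 19+8+14+20 = 61
The minimum is $56 via ELM → LAR → RIV → SUM → DOK → BRV.

$56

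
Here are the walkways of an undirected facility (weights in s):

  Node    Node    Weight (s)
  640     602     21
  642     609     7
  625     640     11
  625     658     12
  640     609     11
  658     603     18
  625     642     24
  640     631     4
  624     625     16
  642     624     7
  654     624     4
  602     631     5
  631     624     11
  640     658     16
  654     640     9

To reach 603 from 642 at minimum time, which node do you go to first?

Compare a few routes:
642 - 624 - 654 - 640 - 658 - 603: 7+4+9+16+18 = 54
642 - 609 - 640 - 658 - 603: 7+11+16+18 = 52
642 - 624 - 625 - 658 - 603: 7+16+12+18 = 53
The minimum is 52 s via 642 - 609 - 640 - 658 - 603.
So from 642 the first move is to 609.

609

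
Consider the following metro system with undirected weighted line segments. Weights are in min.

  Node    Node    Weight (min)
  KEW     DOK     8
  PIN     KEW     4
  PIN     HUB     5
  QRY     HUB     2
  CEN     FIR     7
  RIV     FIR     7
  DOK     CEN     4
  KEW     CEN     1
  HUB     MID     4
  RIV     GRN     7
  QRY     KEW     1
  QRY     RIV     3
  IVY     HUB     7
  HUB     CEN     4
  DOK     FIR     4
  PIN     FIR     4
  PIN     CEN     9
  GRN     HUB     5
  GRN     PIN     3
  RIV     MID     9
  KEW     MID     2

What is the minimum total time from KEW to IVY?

10 min

Candidate routes:
KEW - MID - HUB - IVY: 2+4+7 = 13
KEW - CEN - HUB - IVY: 1+4+7 = 12
KEW - QRY - HUB - IVY: 1+2+7 = 10
Cheapest is KEW - QRY - HUB - IVY at 10 min.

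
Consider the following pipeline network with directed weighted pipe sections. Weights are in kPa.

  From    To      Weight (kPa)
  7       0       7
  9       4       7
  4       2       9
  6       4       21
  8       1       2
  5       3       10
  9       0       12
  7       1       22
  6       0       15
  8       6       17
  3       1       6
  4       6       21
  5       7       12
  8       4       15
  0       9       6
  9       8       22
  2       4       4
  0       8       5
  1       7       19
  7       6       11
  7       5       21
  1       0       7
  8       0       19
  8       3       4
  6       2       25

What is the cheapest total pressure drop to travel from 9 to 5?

Running Dijkstra from 9:
9: 0
4: 7  (via 9)
0: 12  (via 9)
2: 16  (via 4)
8: 17  (via 0)
1: 19  (via 8)
3: 21  (via 8)
6: 28  (via 4)
7: 38  (via 1)
5: 59  (via 7)
Shortest route: 9 → 0 → 8 → 1 → 7 → 5 = 59 kPa.

59 kPa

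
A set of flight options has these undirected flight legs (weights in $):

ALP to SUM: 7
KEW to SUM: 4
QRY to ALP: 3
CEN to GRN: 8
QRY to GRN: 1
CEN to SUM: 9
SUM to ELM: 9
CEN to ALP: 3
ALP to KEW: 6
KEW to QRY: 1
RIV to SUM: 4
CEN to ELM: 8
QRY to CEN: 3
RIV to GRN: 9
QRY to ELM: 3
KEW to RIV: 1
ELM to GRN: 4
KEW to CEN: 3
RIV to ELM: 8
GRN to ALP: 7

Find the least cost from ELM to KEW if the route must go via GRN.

$6

Shortest ELM→GRN: ELM–GRN = 4
Best GRN to KEW: GRN–QRY–KEW costing 2
Total via GRN: 4 + 2 = $6.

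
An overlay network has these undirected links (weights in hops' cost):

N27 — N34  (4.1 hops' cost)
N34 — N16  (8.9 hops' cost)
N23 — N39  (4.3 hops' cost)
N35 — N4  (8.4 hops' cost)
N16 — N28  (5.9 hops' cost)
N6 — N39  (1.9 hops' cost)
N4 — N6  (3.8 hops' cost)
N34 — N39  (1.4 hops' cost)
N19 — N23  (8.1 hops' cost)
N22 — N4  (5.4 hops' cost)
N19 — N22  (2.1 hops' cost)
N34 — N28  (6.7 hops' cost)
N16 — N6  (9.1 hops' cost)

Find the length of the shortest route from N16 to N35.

Enumerating some paths:
N16 → N6 → N4 → N35: 9.1+3.8+8.4 = 21.3
N16 → N34 → N39 → N6 → N4 → N35: 8.9+1.4+1.9+3.8+8.4 = 24.4
Cheapest is N16 → N6 → N4 → N35 at 21.3 hops' cost.

21.3 hops' cost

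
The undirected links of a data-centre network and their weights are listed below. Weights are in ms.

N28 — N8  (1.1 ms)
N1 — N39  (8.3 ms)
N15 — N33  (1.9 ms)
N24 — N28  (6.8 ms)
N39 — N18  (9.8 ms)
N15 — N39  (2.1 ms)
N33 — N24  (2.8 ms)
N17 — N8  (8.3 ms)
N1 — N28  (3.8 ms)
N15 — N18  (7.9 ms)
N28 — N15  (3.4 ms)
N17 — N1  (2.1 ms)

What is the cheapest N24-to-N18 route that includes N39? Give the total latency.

16.6 ms

Best N24 to N39: N24 → N33 → N15 → N39 costing 6.8
Shortest N39→N18: N39 → N18 = 9.8
Total via N39: 6.8 + 9.8 = 16.6 ms.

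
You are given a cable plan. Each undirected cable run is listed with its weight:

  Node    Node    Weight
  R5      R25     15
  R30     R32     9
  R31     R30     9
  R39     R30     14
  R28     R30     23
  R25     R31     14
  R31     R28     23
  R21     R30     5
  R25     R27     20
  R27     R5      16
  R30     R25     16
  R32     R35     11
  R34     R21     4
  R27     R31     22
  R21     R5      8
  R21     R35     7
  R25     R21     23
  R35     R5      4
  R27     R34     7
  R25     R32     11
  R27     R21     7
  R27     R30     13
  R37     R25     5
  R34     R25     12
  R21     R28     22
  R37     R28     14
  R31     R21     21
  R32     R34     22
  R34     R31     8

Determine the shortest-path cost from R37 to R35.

Shortest distances from R37:
R37: 0
R25: 5  (via R37)
R28: 14  (via R37)
R32: 16  (via R25)
R34: 17  (via R25)
R31: 19  (via R25)
R5: 20  (via R25)
R30: 21  (via R25)
R21: 21  (via R34)
R27: 24  (via R34)
R35: 24  (via R5)
Shortest route: R37–R25–R5–R35 = 24.

24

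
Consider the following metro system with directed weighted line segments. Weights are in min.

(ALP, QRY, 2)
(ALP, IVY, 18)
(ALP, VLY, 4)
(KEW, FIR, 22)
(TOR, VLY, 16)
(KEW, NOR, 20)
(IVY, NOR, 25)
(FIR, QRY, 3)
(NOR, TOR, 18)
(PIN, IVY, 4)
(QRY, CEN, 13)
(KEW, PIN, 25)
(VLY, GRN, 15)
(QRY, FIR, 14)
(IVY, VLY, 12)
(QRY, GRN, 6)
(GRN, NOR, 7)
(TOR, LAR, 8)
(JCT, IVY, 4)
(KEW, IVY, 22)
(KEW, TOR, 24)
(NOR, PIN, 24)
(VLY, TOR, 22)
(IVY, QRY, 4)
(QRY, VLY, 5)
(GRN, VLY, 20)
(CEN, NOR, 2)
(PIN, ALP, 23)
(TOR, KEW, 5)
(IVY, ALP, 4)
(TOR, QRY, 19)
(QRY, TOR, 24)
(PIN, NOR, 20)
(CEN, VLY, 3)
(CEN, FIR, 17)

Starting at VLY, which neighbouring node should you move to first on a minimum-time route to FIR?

Compare a few routes:
VLY → TOR → QRY → FIR: 22+19+14 = 55
VLY → TOR → KEW → FIR: 22+5+22 = 49
Cheapest is VLY → TOR → KEW → FIR at 49 min.
So from VLY the first move is to TOR.

TOR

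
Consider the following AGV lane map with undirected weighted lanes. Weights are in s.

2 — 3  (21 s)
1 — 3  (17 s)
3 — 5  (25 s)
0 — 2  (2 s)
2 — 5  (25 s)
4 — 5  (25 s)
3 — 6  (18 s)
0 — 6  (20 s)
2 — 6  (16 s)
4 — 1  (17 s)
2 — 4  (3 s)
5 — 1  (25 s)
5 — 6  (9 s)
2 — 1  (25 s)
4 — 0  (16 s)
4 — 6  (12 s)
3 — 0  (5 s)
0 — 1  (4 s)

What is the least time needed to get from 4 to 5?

21 s

Compare a few routes:
4 → 6 → 5: 12+9 = 21
4 → 5: 25 = 25
Cheapest is 4 → 6 → 5 at 21 s.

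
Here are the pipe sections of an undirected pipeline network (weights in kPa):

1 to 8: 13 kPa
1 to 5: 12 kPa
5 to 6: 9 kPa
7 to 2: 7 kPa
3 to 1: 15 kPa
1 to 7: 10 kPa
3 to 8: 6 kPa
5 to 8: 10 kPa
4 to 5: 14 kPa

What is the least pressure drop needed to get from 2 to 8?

30 kPa

Shortest distances from 2:
2: 0
7: 7  (via 2)
1: 17  (via 7)
5: 29  (via 1)
8: 30  (via 1)
Shortest route: 2–7–1–8 = 30 kPa.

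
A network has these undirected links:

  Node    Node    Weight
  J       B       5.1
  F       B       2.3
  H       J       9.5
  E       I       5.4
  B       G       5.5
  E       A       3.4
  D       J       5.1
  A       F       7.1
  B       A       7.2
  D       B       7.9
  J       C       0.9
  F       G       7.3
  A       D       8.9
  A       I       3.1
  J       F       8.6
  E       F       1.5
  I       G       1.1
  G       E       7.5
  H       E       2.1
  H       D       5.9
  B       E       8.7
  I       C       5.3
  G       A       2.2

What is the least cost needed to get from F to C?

8.3

Settle nodes by increasing distance from F:
F: 0
E: 1.5  (via F)
B: 2.3  (via F)
H: 3.6  (via E)
A: 4.9  (via E)
I: 6.9  (via E)
G: 7.1  (via A)
J: 7.4  (via B)
C: 8.3  (via J)
Shortest route: F–B–J–C = 8.3.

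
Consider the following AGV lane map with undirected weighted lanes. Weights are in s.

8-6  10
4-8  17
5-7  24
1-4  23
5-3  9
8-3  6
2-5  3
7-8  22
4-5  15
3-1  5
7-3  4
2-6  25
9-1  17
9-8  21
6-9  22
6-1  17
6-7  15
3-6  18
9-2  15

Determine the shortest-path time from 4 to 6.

27 s

Candidate routes:
4 - 8 - 6: 17+10 = 27
4 - 5 - 3 - 8 - 6: 15+9+6+10 = 40
The minimum is 27 s via 4 - 8 - 6.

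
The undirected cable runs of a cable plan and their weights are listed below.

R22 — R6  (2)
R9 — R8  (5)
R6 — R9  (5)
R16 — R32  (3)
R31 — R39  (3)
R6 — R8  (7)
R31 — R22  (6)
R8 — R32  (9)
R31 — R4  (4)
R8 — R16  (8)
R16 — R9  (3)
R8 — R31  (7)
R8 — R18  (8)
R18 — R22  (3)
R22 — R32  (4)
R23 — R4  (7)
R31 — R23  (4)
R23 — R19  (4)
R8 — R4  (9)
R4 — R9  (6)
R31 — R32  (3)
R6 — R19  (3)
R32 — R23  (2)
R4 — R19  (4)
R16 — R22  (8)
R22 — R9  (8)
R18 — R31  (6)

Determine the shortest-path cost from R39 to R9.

Running Dijkstra from R39:
R39: 0
R31: 3  (via R39)
R32: 6  (via R31)
R4: 7  (via R31)
R23: 7  (via R31)
R22: 9  (via R31)
R18: 9  (via R31)
R16: 9  (via R32)
R8: 10  (via R31)
R19: 11  (via R4)
R6: 11  (via R22)
R9: 12  (via R16)
Shortest route: R39 → R31 → R32 → R16 → R9 = 12.

12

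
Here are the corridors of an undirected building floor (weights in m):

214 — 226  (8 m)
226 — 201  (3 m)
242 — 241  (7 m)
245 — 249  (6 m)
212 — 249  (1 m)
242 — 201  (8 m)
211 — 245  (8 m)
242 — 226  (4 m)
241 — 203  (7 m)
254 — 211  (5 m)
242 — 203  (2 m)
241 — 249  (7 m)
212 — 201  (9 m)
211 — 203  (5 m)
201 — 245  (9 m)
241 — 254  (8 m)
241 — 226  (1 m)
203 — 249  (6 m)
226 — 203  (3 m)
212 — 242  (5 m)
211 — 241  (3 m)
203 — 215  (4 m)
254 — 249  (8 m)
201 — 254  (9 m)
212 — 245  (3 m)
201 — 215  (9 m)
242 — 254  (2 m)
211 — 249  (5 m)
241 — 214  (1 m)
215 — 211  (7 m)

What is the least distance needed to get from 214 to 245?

Settle nodes by increasing distance from 214:
214: 0
241: 1  (via 214)
226: 2  (via 241)
211: 4  (via 241)
203: 5  (via 226)
201: 5  (via 226)
242: 6  (via 226)
254: 8  (via 242)
249: 8  (via 241)
212: 9  (via 249)
215: 9  (via 203)
245: 12  (via 211)
Shortest route: 214–241–211–245 = 12 m.

12 m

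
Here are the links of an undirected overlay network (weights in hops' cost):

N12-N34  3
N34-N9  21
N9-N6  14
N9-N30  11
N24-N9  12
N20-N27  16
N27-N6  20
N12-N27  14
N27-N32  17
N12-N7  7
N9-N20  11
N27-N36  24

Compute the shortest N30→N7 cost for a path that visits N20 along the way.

Best N30 to N20: N30–N9–N20 costing 22
Shortest N20→N7: N20–N27–N12–N7 = 37
Total via N20: 22 + 37 = 59 hops' cost.

59 hops' cost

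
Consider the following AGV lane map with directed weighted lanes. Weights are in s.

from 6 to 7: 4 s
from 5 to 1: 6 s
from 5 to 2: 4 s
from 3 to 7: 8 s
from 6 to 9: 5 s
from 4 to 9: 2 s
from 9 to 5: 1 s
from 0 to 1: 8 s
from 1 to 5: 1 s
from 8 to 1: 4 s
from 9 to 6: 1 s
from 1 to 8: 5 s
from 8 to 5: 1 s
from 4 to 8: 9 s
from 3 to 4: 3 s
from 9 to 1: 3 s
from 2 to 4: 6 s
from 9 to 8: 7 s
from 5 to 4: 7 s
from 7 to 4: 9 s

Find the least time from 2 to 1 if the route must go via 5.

Best 2 to 5: 2 → 4 → 9 → 5 costing 9
Best 5 to 1: 5 → 1 costing 6
Total via 5: 9 + 6 = 15 s.

15 s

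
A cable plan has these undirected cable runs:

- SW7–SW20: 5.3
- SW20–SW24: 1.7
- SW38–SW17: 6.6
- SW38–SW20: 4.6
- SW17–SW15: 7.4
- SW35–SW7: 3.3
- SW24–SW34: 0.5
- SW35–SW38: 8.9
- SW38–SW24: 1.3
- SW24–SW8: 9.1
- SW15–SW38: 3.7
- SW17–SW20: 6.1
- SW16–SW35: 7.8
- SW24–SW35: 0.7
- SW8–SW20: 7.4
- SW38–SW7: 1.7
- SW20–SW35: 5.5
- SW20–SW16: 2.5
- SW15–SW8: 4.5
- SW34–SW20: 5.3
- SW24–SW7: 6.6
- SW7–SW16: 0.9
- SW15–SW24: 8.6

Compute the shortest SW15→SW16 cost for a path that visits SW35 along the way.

Shortest SW15→SW35: SW15–SW38–SW24–SW35 = 5.7
Best SW35 to SW16: SW35–SW7–SW16 costing 4.2
Total via SW35: 5.7 + 4.2 = 9.9.

9.9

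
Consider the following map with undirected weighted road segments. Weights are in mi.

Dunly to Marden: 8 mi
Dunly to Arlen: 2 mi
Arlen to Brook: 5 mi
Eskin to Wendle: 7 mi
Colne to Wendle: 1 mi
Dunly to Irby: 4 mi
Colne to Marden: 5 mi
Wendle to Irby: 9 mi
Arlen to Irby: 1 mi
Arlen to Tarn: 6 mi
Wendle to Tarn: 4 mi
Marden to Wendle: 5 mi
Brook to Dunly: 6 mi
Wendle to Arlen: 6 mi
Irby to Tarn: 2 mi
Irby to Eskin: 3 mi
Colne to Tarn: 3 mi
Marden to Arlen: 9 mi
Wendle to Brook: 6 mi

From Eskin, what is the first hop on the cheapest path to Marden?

Compare a few routes:
Eskin - Irby - Tarn - Colne - Marden: 3+2+3+5 = 13
Eskin - Irby - Arlen - Marden: 3+1+9 = 13
Eskin - Wendle - Marden: 7+5 = 12
Eskin - Wendle - Colne - Marden: 7+1+5 = 13
The minimum is 12 mi via Eskin - Wendle - Marden.
So from Eskin the first move is to Wendle.

Wendle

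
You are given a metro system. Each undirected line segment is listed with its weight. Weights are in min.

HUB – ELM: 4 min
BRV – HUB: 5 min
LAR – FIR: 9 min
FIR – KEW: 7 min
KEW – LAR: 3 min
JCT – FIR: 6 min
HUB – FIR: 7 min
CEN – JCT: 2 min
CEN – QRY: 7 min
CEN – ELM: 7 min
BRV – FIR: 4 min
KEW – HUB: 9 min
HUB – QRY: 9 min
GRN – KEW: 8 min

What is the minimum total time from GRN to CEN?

23 min

Enumerating some paths:
GRN - KEW - FIR - JCT - CEN: 8+7+6+2 = 23
GRN - KEW - LAR - FIR - JCT - CEN: 8+3+9+6+2 = 28
GRN - KEW - HUB - ELM - CEN: 8+9+4+7 = 28
The minimum is 23 min via GRN - KEW - FIR - JCT - CEN.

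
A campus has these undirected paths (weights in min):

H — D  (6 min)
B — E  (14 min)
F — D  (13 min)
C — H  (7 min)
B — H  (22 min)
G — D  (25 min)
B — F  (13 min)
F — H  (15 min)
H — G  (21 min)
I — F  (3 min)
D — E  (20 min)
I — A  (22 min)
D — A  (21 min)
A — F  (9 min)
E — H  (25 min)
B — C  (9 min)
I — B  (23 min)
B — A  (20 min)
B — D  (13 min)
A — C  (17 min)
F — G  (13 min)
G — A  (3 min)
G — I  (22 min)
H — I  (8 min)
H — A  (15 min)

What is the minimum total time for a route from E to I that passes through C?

Shortest E→C: E–B–C = 23
Best C to I: C–H–I costing 15
Total via C: 23 + 15 = 38 min.

38 min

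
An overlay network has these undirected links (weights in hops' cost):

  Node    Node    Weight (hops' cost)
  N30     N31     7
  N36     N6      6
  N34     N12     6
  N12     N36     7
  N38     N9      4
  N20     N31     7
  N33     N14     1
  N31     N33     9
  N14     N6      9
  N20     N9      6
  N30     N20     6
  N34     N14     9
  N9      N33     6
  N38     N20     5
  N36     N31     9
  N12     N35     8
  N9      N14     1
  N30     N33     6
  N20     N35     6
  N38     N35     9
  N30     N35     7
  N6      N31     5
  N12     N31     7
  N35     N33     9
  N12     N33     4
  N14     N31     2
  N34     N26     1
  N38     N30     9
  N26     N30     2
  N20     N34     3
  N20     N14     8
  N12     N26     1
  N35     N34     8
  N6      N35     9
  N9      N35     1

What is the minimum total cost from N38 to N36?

Shortest distances from N38:
N38: 0
N9: 4  (via N38)
N20: 5  (via N38)
N14: 5  (via N9)
N35: 5  (via N9)
N33: 6  (via N14)
N31: 7  (via N14)
N34: 8  (via N20)
N30: 9  (via N38)
N26: 9  (via N34)
N12: 10  (via N33)
N6: 12  (via N31)
N36: 16  (via N31)
Shortest route: N38–N9–N14–N31–N36 = 16 hops' cost.

16 hops' cost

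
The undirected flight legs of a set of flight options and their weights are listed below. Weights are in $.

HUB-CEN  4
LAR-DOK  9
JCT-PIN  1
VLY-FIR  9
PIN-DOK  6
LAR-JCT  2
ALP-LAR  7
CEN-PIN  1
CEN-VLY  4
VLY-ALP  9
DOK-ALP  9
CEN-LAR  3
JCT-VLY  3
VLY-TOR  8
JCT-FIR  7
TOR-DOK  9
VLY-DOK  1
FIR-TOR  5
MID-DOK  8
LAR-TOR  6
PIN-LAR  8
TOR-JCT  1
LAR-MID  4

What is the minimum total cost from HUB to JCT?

$6

Settle nodes by increasing distance from HUB:
HUB: 0
CEN: 4  (via HUB)
PIN: 5  (via CEN)
JCT: 6  (via PIN)
Shortest route: HUB → CEN → PIN → JCT = $6.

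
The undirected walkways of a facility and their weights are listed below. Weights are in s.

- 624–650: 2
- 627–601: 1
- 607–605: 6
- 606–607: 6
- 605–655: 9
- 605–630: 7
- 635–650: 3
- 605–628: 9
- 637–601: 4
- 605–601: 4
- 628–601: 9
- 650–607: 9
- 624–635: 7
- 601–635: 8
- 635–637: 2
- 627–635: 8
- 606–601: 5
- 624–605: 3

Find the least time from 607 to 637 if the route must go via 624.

16 s

Shortest 607→624: 607 → 605 → 624 = 9
Shortest 624→637: 624 → 650 → 635 → 637 = 7
Total via 624: 9 + 7 = 16 s.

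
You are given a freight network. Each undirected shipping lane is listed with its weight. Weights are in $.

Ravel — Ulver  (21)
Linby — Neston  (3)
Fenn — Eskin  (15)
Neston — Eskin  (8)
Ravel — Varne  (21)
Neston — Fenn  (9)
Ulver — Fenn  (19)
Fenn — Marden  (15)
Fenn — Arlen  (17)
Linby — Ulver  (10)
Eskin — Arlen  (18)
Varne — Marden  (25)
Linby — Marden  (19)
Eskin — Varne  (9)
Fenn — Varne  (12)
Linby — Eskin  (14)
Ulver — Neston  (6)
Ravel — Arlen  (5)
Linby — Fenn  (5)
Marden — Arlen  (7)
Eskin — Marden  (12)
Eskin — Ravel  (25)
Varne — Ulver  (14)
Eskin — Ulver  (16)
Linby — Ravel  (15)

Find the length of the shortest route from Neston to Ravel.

Enumerating some paths:
Neston - Linby - Ravel: 3+15 = 18
Neston - Ulver - Ravel: 6+21 = 27
The minimum is $18 via Neston - Linby - Ravel.

$18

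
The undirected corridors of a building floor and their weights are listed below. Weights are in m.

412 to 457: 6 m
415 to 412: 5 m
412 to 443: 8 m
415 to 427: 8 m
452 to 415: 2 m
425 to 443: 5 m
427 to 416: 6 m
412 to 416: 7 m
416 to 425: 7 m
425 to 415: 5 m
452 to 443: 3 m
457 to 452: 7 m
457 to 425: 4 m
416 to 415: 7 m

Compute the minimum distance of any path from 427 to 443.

Compare a few routes:
427 - 416 - 425 - 443: 6+7+5 = 18
427 - 415 - 452 - 443: 8+2+3 = 13
427 - 416 - 415 - 452 - 443: 6+7+2+3 = 18
Cheapest is 427 - 415 - 452 - 443 at 13 m.

13 m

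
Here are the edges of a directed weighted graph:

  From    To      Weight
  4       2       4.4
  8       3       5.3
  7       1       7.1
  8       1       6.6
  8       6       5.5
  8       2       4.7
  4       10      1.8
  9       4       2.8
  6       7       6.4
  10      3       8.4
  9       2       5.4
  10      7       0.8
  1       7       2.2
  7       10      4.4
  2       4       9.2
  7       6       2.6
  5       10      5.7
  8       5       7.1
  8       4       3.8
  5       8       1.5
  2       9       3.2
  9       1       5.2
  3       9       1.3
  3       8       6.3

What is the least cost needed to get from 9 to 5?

Enumerating some paths:
9 → 4 → 10 → 3 → 8 → 5: 2.8+1.8+8.4+6.3+7.1 = 26.4
9 → 2 → 4 → 10 → 3 → 8 → 5: 5.4+9.2+1.8+8.4+6.3+7.1 = 38.2
9 → 1 → 7 → 10 → 3 → 8 → 5: 5.2+2.2+4.4+8.4+6.3+7.1 = 33.6
Cheapest is 9 → 4 → 10 → 3 → 8 → 5 at 26.4.

26.4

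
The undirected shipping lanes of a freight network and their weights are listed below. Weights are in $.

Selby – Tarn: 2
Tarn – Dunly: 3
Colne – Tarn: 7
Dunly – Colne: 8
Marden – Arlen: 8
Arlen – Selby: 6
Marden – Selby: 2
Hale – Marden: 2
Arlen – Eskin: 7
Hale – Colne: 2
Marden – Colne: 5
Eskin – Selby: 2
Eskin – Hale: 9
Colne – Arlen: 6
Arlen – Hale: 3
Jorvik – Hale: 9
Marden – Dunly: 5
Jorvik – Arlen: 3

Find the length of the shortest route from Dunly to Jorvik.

Running Dijkstra from Dunly:
Dunly: 0
Tarn: 3  (via Dunly)
Selby: 5  (via Tarn)
Marden: 5  (via Dunly)
Hale: 7  (via Marden)
Eskin: 7  (via Selby)
Colne: 8  (via Dunly)
Arlen: 10  (via Hale)
Jorvik: 13  (via Arlen)
Shortest route: Dunly–Marden–Hale–Arlen–Jorvik = $13.

$13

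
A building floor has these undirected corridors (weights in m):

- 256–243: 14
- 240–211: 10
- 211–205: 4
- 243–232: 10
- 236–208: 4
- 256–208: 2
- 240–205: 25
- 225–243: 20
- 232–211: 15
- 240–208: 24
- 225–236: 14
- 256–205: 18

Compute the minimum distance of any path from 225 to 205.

Enumerating some paths:
225 - 243 - 232 - 211 - 205: 20+10+15+4 = 49
225 - 236 - 208 - 240 - 211 - 205: 14+4+24+10+4 = 56
225 - 243 - 256 - 205: 20+14+18 = 52
225 - 236 - 208 - 256 - 205: 14+4+2+18 = 38
The minimum is 38 m via 225 - 236 - 208 - 256 - 205.

38 m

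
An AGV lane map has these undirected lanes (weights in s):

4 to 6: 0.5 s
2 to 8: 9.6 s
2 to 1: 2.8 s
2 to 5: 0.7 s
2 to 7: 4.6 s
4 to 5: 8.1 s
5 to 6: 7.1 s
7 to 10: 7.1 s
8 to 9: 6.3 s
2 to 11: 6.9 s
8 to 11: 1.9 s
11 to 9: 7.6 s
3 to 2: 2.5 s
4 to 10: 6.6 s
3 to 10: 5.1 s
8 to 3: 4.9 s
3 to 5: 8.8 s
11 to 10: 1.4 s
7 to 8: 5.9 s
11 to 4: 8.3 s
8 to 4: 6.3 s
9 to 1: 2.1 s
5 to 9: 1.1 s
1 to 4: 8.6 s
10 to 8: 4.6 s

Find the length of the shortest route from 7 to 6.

Running Dijkstra from 7:
7: 0
2: 4.6  (via 7)
5: 5.3  (via 2)
8: 5.9  (via 7)
9: 6.4  (via 5)
3: 7.1  (via 2)
10: 7.1  (via 7)
1: 7.4  (via 2)
11: 7.8  (via 8)
4: 12.2  (via 8)
6: 12.4  (via 5)
Shortest route: 7 → 2 → 5 → 6 = 12.4 s.

12.4 s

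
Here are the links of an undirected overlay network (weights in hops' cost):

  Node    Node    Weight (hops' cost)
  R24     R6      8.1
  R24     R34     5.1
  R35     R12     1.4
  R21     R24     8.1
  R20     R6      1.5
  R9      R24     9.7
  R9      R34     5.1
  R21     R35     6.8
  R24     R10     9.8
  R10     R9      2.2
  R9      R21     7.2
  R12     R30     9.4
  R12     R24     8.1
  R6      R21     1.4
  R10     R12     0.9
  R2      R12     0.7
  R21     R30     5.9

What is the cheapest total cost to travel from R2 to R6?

Candidate routes:
R2–R12–R10–R9–R21–R6: 0.7+0.9+2.2+7.2+1.4 = 12.4
R2–R12–R35–R21–R6: 0.7+1.4+6.8+1.4 = 10.3
The minimum is 10.3 hops' cost via R2–R12–R35–R21–R6.

10.3 hops' cost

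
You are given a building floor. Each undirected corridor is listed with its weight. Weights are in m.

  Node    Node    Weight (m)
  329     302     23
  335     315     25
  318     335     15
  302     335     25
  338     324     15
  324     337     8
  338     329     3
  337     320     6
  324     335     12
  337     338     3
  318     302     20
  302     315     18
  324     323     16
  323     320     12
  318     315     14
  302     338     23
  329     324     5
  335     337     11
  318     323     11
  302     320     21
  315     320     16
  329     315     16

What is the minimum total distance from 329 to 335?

17 m

Enumerating some paths:
329 → 338 → 324 → 335: 3+15+12 = 30
329 → 324 → 337 → 335: 5+8+11 = 24
329 → 324 → 335: 5+12 = 17
329 → 338 → 337 → 324 → 335: 3+3+8+12 = 26
The minimum is 17 m via 329 → 324 → 335.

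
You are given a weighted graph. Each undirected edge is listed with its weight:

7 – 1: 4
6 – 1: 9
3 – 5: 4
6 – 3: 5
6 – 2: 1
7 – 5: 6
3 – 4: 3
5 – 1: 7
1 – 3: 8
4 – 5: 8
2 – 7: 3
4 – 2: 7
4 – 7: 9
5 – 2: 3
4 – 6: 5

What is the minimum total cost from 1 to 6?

8

Compare a few routes:
1–5–2–6: 7+3+1 = 11
1–3–6: 8+5 = 13
1–7–2–6: 4+3+1 = 8
1–6: 9 = 9
Cheapest is 1–7–2–6 at 8.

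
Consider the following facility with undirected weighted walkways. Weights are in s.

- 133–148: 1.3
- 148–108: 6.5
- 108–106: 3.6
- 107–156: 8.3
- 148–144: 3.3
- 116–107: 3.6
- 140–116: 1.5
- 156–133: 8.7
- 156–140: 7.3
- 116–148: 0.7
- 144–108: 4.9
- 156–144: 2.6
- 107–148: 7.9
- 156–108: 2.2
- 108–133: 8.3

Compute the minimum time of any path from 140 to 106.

12.3 s

Running Dijkstra from 140:
140: 0
116: 1.5  (via 140)
148: 2.2  (via 116)
133: 3.5  (via 148)
107: 5.1  (via 116)
144: 5.5  (via 148)
156: 7.3  (via 140)
108: 8.7  (via 148)
106: 12.3  (via 108)
Shortest route: 140 → 116 → 148 → 108 → 106 = 12.3 s.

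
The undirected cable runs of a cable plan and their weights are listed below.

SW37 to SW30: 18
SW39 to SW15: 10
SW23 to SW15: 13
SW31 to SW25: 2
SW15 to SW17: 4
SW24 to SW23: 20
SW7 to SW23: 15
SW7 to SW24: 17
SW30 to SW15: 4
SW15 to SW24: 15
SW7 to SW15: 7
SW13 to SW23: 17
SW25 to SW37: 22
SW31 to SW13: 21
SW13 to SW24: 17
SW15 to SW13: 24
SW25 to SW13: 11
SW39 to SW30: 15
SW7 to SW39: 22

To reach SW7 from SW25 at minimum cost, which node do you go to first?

SW13

Candidate routes:
SW25 - SW13 - SW15 - SW7: 11+24+7 = 42
SW25 - SW13 - SW23 - SW15 - SW7: 11+17+13+7 = 48
SW25 - SW13 - SW23 - SW7: 11+17+15 = 43
SW25 - SW13 - SW24 - SW7: 11+17+17 = 45
The minimum is 42 via SW25 - SW13 - SW15 - SW7.
So from SW25 the first move is to SW13.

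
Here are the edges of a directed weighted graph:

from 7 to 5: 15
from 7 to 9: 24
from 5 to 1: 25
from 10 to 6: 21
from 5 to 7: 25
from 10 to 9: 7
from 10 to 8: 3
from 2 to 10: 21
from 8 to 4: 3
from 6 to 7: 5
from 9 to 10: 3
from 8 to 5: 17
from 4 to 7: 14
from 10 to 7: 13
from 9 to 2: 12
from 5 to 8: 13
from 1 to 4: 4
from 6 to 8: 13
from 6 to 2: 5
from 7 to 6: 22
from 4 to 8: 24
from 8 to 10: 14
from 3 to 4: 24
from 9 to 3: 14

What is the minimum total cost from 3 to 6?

Compare a few routes:
3 → 4 → 7 → 6: 24+14+22 = 60
3 → 4 → 8 → 10 → 6: 24+24+14+21 = 83
Cheapest is 3 → 4 → 7 → 6 at 60.

60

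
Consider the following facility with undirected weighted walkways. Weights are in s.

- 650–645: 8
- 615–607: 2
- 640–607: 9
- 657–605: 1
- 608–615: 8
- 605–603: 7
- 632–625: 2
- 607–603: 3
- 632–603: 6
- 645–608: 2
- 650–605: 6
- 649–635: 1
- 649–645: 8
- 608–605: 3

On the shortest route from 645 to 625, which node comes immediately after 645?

Candidate routes:
645 → 608 → 605 → 603 → 632 → 625: 2+3+7+6+2 = 20
645 → 608 → 615 → 607 → 603 → 632 → 625: 2+8+2+3+6+2 = 23
Cheapest is 645 → 608 → 605 → 603 → 632 → 625 at 20 s.
So from 645 the first move is to 608.

608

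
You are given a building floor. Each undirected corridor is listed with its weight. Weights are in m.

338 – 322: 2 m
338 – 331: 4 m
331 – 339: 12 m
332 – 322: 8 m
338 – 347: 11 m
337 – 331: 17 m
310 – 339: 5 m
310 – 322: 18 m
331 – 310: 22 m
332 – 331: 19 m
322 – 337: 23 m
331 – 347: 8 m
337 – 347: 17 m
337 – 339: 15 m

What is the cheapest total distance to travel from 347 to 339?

Running Dijkstra from 347:
347: 0
331: 8  (via 347)
338: 11  (via 347)
322: 13  (via 338)
337: 17  (via 347)
339: 20  (via 331)
Shortest route: 347 → 331 → 339 = 20 m.

20 m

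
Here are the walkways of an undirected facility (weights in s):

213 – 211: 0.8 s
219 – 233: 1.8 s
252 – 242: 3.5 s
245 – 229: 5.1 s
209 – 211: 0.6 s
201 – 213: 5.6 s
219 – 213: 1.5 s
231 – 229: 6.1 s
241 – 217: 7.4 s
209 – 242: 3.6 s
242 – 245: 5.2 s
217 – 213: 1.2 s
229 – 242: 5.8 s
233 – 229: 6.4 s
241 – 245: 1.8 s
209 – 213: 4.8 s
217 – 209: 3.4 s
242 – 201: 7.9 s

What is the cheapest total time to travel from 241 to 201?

14.2 s

Running Dijkstra from 241:
241: 0
245: 1.8  (via 241)
229: 6.9  (via 245)
242: 7  (via 245)
217: 7.4  (via 241)
213: 8.6  (via 217)
211: 9.4  (via 213)
209: 10  (via 211)
219: 10.1  (via 213)
252: 10.5  (via 242)
233: 11.9  (via 219)
231: 13  (via 229)
201: 14.2  (via 213)
Shortest route: 241–217–213–201 = 14.2 s.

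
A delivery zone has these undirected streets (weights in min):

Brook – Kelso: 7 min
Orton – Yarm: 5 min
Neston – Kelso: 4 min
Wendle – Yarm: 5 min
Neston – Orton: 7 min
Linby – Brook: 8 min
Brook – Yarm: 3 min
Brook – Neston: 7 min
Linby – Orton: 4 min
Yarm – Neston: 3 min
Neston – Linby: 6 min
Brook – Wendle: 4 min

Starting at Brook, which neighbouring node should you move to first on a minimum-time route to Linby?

Compare a few routes:
Brook - Neston - Linby: 7+6 = 13
Brook - Linby: 8 = 8
Brook - Yarm - Neston - Linby: 3+3+6 = 12
Brook - Yarm - Orton - Linby: 3+5+4 = 12
Cheapest is Brook - Linby at 8 min.
So from Brook the first move is to Linby.

Linby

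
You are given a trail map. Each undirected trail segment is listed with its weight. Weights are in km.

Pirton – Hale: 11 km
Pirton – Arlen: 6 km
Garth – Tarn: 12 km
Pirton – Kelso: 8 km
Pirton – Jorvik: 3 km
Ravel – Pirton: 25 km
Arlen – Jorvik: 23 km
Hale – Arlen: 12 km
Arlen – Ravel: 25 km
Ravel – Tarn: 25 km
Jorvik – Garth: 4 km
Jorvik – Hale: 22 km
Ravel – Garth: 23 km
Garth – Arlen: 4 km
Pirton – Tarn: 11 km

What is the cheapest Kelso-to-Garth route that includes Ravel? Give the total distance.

56 km

Best Kelso to Ravel: Kelso → Pirton → Ravel costing 33
Best Ravel to Garth: Ravel → Garth costing 23
Total via Ravel: 33 + 23 = 56 km.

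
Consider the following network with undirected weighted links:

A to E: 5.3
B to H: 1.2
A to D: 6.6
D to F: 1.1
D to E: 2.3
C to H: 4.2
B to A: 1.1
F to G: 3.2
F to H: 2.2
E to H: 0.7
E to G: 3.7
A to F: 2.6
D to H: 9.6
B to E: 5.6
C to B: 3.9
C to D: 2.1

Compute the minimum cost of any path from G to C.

6.4

Compare a few routes:
G - F - D - C: 3.2+1.1+2.1 = 6.4
G - E - D - C: 3.7+2.3+2.1 = 8.1
G - E - H - C: 3.7+0.7+4.2 = 8.6
Cheapest is G - F - D - C at 6.4.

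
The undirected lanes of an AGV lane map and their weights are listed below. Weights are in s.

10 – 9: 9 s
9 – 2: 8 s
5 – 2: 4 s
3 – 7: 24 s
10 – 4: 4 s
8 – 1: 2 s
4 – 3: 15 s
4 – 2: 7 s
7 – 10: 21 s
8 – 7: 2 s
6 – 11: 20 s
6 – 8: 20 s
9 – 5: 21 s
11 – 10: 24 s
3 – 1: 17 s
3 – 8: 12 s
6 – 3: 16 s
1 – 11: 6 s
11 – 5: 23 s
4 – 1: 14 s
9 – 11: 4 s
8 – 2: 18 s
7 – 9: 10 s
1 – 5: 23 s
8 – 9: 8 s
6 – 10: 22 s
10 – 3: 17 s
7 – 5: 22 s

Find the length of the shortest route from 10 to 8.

17 s

Shortest distances from 10:
10: 0
4: 4  (via 10)
9: 9  (via 10)
2: 11  (via 4)
11: 13  (via 9)
5: 15  (via 2)
3: 17  (via 10)
8: 17  (via 9)
Shortest route: 10 → 9 → 8 = 17 s.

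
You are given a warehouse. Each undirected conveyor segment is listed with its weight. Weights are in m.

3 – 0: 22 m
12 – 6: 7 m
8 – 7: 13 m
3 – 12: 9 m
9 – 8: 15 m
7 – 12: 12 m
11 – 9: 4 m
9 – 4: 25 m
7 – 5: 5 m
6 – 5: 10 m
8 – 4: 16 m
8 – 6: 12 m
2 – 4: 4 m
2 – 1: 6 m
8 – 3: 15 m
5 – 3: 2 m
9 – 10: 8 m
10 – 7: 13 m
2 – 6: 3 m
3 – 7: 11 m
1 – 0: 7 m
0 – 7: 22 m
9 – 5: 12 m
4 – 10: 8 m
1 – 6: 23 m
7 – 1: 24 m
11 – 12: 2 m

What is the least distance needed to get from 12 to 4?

14 m

Candidate routes:
12 - 6 - 2 - 4: 7+3+4 = 14
12 - 11 - 9 - 10 - 4: 2+4+8+8 = 22
Cheapest is 12 - 6 - 2 - 4 at 14 m.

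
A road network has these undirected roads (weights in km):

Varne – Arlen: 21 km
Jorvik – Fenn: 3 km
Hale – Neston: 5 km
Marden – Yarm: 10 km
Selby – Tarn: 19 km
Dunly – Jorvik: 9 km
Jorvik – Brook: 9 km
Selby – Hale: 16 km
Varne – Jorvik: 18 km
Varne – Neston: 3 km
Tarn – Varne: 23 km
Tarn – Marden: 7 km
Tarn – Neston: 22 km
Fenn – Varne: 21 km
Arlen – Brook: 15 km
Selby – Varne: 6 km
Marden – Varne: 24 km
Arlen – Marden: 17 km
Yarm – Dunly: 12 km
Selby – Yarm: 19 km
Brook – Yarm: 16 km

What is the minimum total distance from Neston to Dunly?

Shortest distances from Neston:
Neston: 0
Varne: 3  (via Neston)
Hale: 5  (via Neston)
Selby: 9  (via Varne)
Jorvik: 21  (via Varne)
Tarn: 22  (via Neston)
Arlen: 24  (via Varne)
Fenn: 24  (via Varne)
Marden: 27  (via Varne)
Yarm: 28  (via Selby)
Dunly: 30  (via Jorvik)
Shortest route: Neston → Varne → Jorvik → Dunly = 30 km.

30 km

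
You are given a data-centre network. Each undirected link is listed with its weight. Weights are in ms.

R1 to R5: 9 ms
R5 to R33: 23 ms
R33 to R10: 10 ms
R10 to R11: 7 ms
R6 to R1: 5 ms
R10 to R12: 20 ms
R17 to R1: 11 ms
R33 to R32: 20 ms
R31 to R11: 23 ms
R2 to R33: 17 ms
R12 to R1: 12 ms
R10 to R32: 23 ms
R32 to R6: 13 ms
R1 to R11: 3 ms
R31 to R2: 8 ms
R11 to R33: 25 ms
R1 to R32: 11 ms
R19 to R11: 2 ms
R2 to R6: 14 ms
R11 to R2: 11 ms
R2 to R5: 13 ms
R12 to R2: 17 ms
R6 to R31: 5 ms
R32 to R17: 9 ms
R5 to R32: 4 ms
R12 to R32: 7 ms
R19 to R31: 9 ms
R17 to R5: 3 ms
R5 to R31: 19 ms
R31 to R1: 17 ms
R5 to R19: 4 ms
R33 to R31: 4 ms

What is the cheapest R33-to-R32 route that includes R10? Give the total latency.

27 ms

Shortest R33→R10: R33–R10 = 10
Best R10 to R32: R10–R11–R19–R5–R32 costing 17
Total via R10: 10 + 17 = 27 ms.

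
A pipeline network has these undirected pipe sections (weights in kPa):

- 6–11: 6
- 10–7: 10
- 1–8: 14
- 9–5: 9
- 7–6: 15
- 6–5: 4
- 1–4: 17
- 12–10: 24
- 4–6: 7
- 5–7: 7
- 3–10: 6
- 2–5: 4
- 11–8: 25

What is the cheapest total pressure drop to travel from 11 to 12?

Enumerating some paths:
11 → 6 → 7 → 10 → 12: 6+15+10+24 = 55
11 → 8 → 1 → 4 → 6 → 5 → 7 → 10 → 12: 25+14+17+7+4+7+10+24 = 108
11 → 6 → 5 → 7 → 10 → 12: 6+4+7+10+24 = 51
Cheapest is 11 → 6 → 5 → 7 → 10 → 12 at 51 kPa.

51 kPa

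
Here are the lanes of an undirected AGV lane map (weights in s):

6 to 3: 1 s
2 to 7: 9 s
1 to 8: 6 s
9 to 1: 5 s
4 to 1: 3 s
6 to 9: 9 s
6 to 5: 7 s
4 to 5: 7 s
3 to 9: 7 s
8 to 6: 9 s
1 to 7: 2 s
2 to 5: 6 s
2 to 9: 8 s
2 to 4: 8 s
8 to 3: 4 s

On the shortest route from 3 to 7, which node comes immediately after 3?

Compare a few routes:
3 - 9 - 1 - 7: 7+5+2 = 14
3 - 8 - 1 - 7: 4+6+2 = 12
3 - 6 - 9 - 1 - 7: 1+9+5+2 = 17
The minimum is 12 s via 3 - 8 - 1 - 7.
So from 3 the first move is to 8.

8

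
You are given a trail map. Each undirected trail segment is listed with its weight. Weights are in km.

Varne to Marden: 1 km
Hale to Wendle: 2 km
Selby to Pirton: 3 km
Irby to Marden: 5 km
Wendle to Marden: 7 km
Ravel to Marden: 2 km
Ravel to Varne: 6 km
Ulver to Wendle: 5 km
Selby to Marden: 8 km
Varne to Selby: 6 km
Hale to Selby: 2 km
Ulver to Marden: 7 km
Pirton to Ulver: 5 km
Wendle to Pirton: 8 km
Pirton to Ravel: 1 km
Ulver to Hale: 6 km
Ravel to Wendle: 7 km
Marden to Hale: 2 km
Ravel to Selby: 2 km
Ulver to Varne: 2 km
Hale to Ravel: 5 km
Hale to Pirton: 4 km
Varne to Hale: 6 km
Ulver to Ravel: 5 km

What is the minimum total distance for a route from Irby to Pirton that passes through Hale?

11 km

Shortest Irby→Hale: Irby–Marden–Hale = 7
Shortest Hale→Pirton: Hale–Pirton = 4
Total via Hale: 7 + 4 = 11 km.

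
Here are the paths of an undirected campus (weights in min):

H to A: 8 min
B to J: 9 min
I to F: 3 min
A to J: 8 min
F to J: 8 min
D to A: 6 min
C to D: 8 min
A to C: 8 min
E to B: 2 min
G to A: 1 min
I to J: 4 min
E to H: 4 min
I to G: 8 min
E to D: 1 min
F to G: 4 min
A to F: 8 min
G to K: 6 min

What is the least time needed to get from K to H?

15 min

Running Dijkstra from K:
K: 0
G: 6  (via K)
A: 7  (via G)
F: 10  (via G)
D: 13  (via A)
I: 13  (via F)
E: 14  (via D)
C: 15  (via A)
H: 15  (via A)
Shortest route: K–G–A–H = 15 min.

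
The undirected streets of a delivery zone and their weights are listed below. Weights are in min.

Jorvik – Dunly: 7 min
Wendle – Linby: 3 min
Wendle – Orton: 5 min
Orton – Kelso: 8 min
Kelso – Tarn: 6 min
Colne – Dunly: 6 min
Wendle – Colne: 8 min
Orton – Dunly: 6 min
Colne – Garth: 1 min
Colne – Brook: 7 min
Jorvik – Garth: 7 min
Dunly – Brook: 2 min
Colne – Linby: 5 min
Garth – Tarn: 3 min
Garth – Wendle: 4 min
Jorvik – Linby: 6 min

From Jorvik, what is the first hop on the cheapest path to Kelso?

Garth

Compare a few routes:
Jorvik - Dunly - Orton - Kelso: 7+6+8 = 21
Jorvik - Linby - Colne - Garth - Tarn - Kelso: 6+5+1+3+6 = 21
Jorvik - Linby - Wendle - Garth - Tarn - Kelso: 6+3+4+3+6 = 22
Jorvik - Garth - Tarn - Kelso: 7+3+6 = 16
Cheapest is Jorvik - Garth - Tarn - Kelso at 16 min.
So from Jorvik the first move is to Garth.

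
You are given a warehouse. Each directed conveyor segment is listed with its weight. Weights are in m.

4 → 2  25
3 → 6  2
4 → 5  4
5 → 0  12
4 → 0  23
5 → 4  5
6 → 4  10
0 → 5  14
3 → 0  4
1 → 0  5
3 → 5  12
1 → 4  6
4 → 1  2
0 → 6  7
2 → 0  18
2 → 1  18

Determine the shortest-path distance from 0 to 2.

Settle nodes by increasing distance from 0:
0: 0
6: 7  (via 0)
5: 14  (via 0)
4: 17  (via 6)
1: 19  (via 4)
2: 42  (via 4)
Shortest route: 0 → 6 → 4 → 2 = 42 m.

42 m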